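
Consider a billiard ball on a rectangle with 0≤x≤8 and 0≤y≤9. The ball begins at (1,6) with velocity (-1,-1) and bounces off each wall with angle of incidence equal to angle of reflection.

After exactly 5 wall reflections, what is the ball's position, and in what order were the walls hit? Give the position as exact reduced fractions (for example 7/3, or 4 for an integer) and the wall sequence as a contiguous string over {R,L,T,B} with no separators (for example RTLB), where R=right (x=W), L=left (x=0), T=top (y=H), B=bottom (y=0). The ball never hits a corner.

1. t=1 → L at (0,5); v=(1,-1)
2. t=5 → B at (5,0); v=(1,1)
3. t=3 → R at (8,3); v=(-1,1)
4. t=6 → T at (2,9); v=(-1,-1)
5. t=2 → L at (0,7); v=(1,-1)

Final position: (0,7)
Wall sequence: LBRTL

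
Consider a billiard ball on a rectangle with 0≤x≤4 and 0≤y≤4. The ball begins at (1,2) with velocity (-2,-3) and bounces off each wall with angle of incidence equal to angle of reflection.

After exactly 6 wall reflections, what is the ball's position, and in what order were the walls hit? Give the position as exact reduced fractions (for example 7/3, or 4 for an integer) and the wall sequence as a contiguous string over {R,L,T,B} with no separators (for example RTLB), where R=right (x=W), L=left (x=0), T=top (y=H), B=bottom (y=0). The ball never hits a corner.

Final position: (0,7/2)
Wall sequence: LBTRBL

1. t=1/2 → L at (0,1/2); v=(2,-3)
2. t=1/6 → B at (1/3,0); v=(2,3)
3. t=4/3 → T at (3,4); v=(2,-3)
4. t=1/2 → R at (4,5/2); v=(-2,-3)
5. t=5/6 → B at (7/3,0); v=(-2,3)
6. t=7/6 → L at (0,7/2); v=(2,3)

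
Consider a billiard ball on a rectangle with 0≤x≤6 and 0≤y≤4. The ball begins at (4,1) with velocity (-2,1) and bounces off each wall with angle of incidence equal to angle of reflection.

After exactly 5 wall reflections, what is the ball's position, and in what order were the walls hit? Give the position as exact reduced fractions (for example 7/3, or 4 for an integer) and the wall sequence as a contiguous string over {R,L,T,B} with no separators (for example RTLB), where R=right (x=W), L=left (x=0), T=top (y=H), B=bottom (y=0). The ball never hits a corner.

Final position: (0,1)
Wall sequence: LTRBL

1. t=2 → L at (0,3); v=(2,1)
2. t=1 → T at (2,4); v=(2,-1)
3. t=2 → R at (6,2); v=(-2,-1)
4. t=2 → B at (2,0); v=(-2,1)
5. t=1 → L at (0,1); v=(2,1)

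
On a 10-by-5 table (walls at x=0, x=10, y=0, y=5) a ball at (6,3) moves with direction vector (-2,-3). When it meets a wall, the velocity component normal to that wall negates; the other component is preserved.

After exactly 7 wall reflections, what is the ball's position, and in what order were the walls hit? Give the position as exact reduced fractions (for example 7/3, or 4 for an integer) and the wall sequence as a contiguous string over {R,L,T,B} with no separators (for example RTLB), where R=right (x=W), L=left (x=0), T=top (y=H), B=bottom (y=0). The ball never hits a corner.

Final position: (10,1)
Wall sequence: BTLBTBR

1. t=1 → B at (4,0); v=(-2,3)
2. t=5/3 → T at (2/3,5); v=(-2,-3)
3. t=1/3 → L at (0,4); v=(2,-3)
4. t=4/3 → B at (8/3,0); v=(2,3)
5. t=5/3 → T at (6,5); v=(2,-3)
6. t=5/3 → B at (28/3,0); v=(2,3)
7. t=1/3 → R at (10,1); v=(-2,3)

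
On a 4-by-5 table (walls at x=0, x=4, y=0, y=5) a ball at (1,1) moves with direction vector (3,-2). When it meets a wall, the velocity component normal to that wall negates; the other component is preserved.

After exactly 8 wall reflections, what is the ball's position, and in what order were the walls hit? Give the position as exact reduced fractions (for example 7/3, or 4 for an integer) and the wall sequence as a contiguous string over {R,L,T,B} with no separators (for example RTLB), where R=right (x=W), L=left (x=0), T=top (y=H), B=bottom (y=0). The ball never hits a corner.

1. t=1/2 → B at (5/2,0); v=(3,2)
2. t=1/2 → R at (4,1); v=(-3,2)
3. t=4/3 → L at (0,11/3); v=(3,2)
4. t=2/3 → T at (2,5); v=(3,-2)
5. t=2/3 → R at (4,11/3); v=(-3,-2)
6. t=4/3 → L at (0,1); v=(3,-2)
7. t=1/2 → B at (3/2,0); v=(3,2)
8. t=5/6 → R at (4,5/3); v=(-3,2)

Final position: (4,5/3)
Wall sequence: BRLTRLBR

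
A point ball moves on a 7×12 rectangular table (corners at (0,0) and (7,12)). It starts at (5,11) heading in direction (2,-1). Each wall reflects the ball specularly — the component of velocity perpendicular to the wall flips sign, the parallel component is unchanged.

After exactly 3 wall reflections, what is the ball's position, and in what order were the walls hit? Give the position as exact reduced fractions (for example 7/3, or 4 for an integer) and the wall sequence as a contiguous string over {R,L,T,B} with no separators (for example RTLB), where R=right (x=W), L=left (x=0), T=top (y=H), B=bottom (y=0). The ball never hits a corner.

1. t=1 → R at (7,10); v=(-2,-1)
2. t=7/2 → L at (0,13/2); v=(2,-1)
3. t=7/2 → R at (7,3); v=(-2,-1)

Final position: (7,3)
Wall sequence: RLR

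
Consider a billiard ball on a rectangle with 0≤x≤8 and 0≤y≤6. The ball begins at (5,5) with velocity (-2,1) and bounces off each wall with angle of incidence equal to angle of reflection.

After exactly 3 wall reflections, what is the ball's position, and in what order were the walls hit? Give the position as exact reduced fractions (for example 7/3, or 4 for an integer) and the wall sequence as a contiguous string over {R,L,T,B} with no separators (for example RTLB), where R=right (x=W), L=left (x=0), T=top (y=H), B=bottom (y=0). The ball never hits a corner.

1. t=1 → T at (3,6); v=(-2,-1)
2. t=3/2 → L at (0,9/2); v=(2,-1)
3. t=4 → R at (8,1/2); v=(-2,-1)

Final position: (8,1/2)
Wall sequence: TLR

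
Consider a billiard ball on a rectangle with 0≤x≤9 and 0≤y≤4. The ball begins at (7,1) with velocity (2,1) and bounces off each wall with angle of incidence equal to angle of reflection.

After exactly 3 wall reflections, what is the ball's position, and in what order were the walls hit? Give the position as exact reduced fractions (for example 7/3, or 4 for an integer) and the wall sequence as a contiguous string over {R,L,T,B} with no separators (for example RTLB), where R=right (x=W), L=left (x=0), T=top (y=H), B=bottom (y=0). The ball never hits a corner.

Final position: (0,3/2)
Wall sequence: RTL

1. t=1 → R at (9,2); v=(-2,1)
2. t=2 → T at (5,4); v=(-2,-1)
3. t=5/2 → L at (0,3/2); v=(2,-1)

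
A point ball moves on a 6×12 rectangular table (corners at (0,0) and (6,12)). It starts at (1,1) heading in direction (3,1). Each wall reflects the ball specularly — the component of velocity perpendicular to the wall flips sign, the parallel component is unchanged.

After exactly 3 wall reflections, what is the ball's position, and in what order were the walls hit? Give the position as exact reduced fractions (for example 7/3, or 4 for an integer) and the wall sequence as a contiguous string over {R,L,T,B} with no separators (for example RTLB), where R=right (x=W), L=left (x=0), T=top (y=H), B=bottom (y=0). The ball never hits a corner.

1. t=5/3 → R at (6,8/3); v=(-3,1)
2. t=2 → L at (0,14/3); v=(3,1)
3. t=2 → R at (6,20/3); v=(-3,1)

Final position: (6,20/3)
Wall sequence: RLR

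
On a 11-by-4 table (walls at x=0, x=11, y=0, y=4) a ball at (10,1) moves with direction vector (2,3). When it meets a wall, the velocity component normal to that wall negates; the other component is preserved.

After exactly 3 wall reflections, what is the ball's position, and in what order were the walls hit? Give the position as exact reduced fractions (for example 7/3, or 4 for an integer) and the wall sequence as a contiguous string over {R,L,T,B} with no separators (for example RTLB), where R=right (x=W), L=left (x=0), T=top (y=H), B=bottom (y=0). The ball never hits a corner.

Final position: (22/3,0)
Wall sequence: RTB

1. t=1/2 → R at (11,5/2); v=(-2,3)
2. t=1/2 → T at (10,4); v=(-2,-3)
3. t=4/3 → B at (22/3,0); v=(-2,3)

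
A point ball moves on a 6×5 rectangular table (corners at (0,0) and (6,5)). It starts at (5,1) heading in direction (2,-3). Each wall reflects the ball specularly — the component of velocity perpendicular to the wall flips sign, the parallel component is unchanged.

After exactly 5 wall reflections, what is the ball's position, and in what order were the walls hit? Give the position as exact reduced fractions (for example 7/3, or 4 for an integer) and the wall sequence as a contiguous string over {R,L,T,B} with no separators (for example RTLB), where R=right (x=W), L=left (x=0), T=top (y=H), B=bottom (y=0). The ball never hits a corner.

1. t=1/3 → B at (17/3,0); v=(2,3)
2. t=1/6 → R at (6,1/2); v=(-2,3)
3. t=3/2 → T at (3,5); v=(-2,-3)
4. t=3/2 → L at (0,1/2); v=(2,-3)
5. t=1/6 → B at (1/3,0); v=(2,3)

Final position: (1/3,0)
Wall sequence: BRTLB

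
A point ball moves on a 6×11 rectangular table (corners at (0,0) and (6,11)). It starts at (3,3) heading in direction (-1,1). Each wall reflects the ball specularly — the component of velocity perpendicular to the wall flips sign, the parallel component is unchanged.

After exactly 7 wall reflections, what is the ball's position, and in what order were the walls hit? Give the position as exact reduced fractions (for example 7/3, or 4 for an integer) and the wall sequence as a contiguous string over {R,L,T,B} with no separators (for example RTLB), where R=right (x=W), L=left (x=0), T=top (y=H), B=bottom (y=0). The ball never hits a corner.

1. t=3 → L at (0,6); v=(1,1)
2. t=5 → T at (5,11); v=(1,-1)
3. t=1 → R at (6,10); v=(-1,-1)
4. t=6 → L at (0,4); v=(1,-1)
5. t=4 → B at (4,0); v=(1,1)
6. t=2 → R at (6,2); v=(-1,1)
7. t=6 → L at (0,8); v=(1,1)

Final position: (0,8)
Wall sequence: LTRLBRL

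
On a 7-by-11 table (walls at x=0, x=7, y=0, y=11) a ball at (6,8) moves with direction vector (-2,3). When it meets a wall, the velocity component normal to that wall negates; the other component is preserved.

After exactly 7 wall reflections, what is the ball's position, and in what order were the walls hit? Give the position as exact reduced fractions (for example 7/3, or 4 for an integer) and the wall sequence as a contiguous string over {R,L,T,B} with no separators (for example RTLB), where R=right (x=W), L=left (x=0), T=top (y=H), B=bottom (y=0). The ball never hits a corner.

1. t=1 → T at (4,11); v=(-2,-3)
2. t=2 → L at (0,5); v=(2,-3)
3. t=5/3 → B at (10/3,0); v=(2,3)
4. t=11/6 → R at (7,11/2); v=(-2,3)
5. t=11/6 → T at (10/3,11); v=(-2,-3)
6. t=5/3 → L at (0,6); v=(2,-3)
7. t=2 → B at (4,0); v=(2,3)

Final position: (4,0)
Wall sequence: TLBRTLB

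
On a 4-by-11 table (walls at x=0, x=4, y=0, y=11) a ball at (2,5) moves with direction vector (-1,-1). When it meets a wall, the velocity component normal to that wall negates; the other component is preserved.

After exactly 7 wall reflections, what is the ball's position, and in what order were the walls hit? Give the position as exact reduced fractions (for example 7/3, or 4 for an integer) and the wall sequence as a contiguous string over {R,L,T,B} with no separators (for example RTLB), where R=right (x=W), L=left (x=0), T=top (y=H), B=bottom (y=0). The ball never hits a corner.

Final position: (0,9)
Wall sequence: LBRLRTL

1. t=2 → L at (0,3); v=(1,-1)
2. t=3 → B at (3,0); v=(1,1)
3. t=1 → R at (4,1); v=(-1,1)
4. t=4 → L at (0,5); v=(1,1)
5. t=4 → R at (4,9); v=(-1,1)
6. t=2 → T at (2,11); v=(-1,-1)
7. t=2 → L at (0,9); v=(1,-1)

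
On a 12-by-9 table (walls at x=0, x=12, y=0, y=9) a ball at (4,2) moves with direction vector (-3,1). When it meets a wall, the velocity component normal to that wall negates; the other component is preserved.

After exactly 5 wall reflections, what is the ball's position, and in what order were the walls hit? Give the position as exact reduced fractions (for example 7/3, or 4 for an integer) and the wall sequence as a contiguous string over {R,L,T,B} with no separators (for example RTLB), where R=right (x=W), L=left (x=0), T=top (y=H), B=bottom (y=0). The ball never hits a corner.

Final position: (12,8/3)
Wall sequence: LRTLR

1. t=4/3 → L at (0,10/3); v=(3,1)
2. t=4 → R at (12,22/3); v=(-3,1)
3. t=5/3 → T at (7,9); v=(-3,-1)
4. t=7/3 → L at (0,20/3); v=(3,-1)
5. t=4 → R at (12,8/3); v=(-3,-1)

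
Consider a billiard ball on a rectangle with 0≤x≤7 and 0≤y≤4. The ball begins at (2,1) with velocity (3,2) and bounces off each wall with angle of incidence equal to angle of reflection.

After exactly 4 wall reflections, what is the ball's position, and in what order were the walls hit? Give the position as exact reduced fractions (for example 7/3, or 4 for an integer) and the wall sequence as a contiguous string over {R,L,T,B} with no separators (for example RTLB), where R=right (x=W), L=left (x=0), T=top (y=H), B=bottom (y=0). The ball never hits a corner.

1. t=3/2 → T at (13/2,4); v=(3,-2)
2. t=1/6 → R at (7,11/3); v=(-3,-2)
3. t=11/6 → B at (3/2,0); v=(-3,2)
4. t=1/2 → L at (0,1); v=(3,2)

Final position: (0,1)
Wall sequence: TRBL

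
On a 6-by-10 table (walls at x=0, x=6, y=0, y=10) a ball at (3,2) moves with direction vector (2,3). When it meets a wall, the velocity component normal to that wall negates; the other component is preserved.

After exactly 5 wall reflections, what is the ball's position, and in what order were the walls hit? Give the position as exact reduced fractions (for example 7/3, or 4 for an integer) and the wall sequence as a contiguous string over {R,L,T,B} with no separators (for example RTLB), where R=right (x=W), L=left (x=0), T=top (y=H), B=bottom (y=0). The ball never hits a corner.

1. t=3/2 → R at (6,13/2); v=(-2,3)
2. t=7/6 → T at (11/3,10); v=(-2,-3)
3. t=11/6 → L at (0,9/2); v=(2,-3)
4. t=3/2 → B at (3,0); v=(2,3)
5. t=3/2 → R at (6,9/2); v=(-2,3)

Final position: (6,9/2)
Wall sequence: RTLBR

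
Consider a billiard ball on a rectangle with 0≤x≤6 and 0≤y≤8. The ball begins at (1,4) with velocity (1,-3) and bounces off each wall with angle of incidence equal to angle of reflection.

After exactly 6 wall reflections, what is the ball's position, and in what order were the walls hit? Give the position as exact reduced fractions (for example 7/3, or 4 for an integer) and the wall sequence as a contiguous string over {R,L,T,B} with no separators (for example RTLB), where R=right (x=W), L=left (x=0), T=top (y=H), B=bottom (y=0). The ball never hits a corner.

Final position: (0,3)
Wall sequence: BTRBTL

1. t=4/3 → B at (7/3,0); v=(1,3)
2. t=8/3 → T at (5,8); v=(1,-3)
3. t=1 → R at (6,5); v=(-1,-3)
4. t=5/3 → B at (13/3,0); v=(-1,3)
5. t=8/3 → T at (5/3,8); v=(-1,-3)
6. t=5/3 → L at (0,3); v=(1,-3)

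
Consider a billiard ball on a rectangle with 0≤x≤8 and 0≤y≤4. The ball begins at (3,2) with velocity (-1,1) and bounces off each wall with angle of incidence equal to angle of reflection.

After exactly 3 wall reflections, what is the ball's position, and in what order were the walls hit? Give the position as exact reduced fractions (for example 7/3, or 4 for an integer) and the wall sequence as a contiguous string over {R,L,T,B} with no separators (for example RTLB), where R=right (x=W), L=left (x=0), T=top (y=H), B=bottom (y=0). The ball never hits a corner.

1. t=2 → T at (1,4); v=(-1,-1)
2. t=1 → L at (0,3); v=(1,-1)
3. t=3 → B at (3,0); v=(1,1)

Final position: (3,0)
Wall sequence: TLB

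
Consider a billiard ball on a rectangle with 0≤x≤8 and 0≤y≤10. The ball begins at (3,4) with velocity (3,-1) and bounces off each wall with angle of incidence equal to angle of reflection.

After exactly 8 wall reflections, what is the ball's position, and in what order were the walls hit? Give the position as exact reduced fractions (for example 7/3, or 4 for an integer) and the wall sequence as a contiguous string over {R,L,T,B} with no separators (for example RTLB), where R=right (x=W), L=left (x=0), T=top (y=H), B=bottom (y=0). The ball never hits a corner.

1. t=5/3 → R at (8,7/3); v=(-3,-1)
2. t=7/3 → B at (1,0); v=(-3,1)
3. t=1/3 → L at (0,1/3); v=(3,1)
4. t=8/3 → R at (8,3); v=(-3,1)
5. t=8/3 → L at (0,17/3); v=(3,1)
6. t=8/3 → R at (8,25/3); v=(-3,1)
7. t=5/3 → T at (3,10); v=(-3,-1)
8. t=1 → L at (0,9); v=(3,-1)

Final position: (0,9)
Wall sequence: RBLRLRTL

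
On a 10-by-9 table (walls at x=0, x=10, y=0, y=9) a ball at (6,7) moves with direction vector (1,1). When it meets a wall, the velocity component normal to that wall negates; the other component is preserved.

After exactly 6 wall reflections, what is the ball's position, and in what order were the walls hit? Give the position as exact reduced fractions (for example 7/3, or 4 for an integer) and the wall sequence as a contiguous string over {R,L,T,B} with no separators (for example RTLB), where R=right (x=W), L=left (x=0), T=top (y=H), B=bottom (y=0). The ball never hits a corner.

Final position: (10,5)
Wall sequence: TRBLTR

1. t=2 → T at (8,9); v=(1,-1)
2. t=2 → R at (10,7); v=(-1,-1)
3. t=7 → B at (3,0); v=(-1,1)
4. t=3 → L at (0,3); v=(1,1)
5. t=6 → T at (6,9); v=(1,-1)
6. t=4 → R at (10,5); v=(-1,-1)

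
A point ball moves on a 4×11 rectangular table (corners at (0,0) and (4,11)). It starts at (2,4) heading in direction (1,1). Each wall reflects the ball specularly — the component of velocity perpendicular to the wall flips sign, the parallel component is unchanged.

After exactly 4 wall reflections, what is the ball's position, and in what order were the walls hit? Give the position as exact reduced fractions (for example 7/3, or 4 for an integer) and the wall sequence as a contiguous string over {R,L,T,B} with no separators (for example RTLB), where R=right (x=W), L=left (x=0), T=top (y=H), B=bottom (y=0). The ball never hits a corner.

1. t=2 → R at (4,6); v=(-1,1)
2. t=4 → L at (0,10); v=(1,1)
3. t=1 → T at (1,11); v=(1,-1)
4. t=3 → R at (4,8); v=(-1,-1)

Final position: (4,8)
Wall sequence: RLTR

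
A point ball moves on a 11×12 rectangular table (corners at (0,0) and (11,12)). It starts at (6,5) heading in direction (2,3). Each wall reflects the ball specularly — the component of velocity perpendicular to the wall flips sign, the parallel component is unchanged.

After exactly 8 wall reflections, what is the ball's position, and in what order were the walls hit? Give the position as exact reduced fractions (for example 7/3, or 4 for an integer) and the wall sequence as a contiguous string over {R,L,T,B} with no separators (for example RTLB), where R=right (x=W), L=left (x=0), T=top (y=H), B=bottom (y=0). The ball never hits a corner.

Final position: (4/3,12)
Wall sequence: TRBLTRBT

1. t=7/3 → T at (32/3,12); v=(2,-3)
2. t=1/6 → R at (11,23/2); v=(-2,-3)
3. t=23/6 → B at (10/3,0); v=(-2,3)
4. t=5/3 → L at (0,5); v=(2,3)
5. t=7/3 → T at (14/3,12); v=(2,-3)
6. t=19/6 → R at (11,5/2); v=(-2,-3)
7. t=5/6 → B at (28/3,0); v=(-2,3)
8. t=4 → T at (4/3,12); v=(-2,-3)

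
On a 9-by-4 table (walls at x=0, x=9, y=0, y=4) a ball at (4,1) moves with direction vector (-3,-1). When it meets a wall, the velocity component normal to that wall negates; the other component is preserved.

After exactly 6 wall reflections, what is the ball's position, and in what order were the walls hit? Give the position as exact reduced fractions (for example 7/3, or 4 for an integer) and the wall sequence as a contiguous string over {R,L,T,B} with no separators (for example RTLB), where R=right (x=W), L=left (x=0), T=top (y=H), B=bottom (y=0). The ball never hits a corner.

Final position: (5,0)
Wall sequence: BLRTLB

1. t=1 → B at (1,0); v=(-3,1)
2. t=1/3 → L at (0,1/3); v=(3,1)
3. t=3 → R at (9,10/3); v=(-3,1)
4. t=2/3 → T at (7,4); v=(-3,-1)
5. t=7/3 → L at (0,5/3); v=(3,-1)
6. t=5/3 → B at (5,0); v=(3,1)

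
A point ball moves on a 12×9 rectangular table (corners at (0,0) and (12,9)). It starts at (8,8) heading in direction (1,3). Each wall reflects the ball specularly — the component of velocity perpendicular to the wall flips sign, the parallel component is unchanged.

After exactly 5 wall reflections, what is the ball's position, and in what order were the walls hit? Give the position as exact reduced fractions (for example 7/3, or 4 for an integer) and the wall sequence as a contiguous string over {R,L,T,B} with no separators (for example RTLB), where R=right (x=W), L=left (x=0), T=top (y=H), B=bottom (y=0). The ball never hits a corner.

1. t=1/3 → T at (25/3,9); v=(1,-3)
2. t=3 → B at (34/3,0); v=(1,3)
3. t=2/3 → R at (12,2); v=(-1,3)
4. t=7/3 → T at (29/3,9); v=(-1,-3)
5. t=3 → B at (20/3,0); v=(-1,3)

Final position: (20/3,0)
Wall sequence: TBRTB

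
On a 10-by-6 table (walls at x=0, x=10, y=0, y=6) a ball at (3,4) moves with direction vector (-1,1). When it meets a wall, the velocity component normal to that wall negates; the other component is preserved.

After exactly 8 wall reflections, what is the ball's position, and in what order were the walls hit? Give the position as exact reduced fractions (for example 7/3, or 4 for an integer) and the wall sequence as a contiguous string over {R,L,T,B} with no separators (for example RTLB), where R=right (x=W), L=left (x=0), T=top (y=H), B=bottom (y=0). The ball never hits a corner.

1. t=2 → T at (1,6); v=(-1,-1)
2. t=1 → L at (0,5); v=(1,-1)
3. t=5 → B at (5,0); v=(1,1)
4. t=5 → R at (10,5); v=(-1,1)
5. t=1 → T at (9,6); v=(-1,-1)
6. t=6 → B at (3,0); v=(-1,1)
7. t=3 → L at (0,3); v=(1,1)
8. t=3 → T at (3,6); v=(1,-1)

Final position: (3,6)
Wall sequence: TLBRTBLT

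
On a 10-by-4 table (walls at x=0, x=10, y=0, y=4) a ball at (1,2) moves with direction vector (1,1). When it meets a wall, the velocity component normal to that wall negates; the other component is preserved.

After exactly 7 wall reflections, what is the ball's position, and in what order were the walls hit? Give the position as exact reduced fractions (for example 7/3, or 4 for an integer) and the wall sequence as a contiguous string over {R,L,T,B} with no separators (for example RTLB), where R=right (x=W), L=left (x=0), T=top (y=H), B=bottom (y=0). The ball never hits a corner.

1. t=2 → T at (3,4); v=(1,-1)
2. t=4 → B at (7,0); v=(1,1)
3. t=3 → R at (10,3); v=(-1,1)
4. t=1 → T at (9,4); v=(-1,-1)
5. t=4 → B at (5,0); v=(-1,1)
6. t=4 → T at (1,4); v=(-1,-1)
7. t=1 → L at (0,3); v=(1,-1)

Final position: (0,3)
Wall sequence: TBRTBTL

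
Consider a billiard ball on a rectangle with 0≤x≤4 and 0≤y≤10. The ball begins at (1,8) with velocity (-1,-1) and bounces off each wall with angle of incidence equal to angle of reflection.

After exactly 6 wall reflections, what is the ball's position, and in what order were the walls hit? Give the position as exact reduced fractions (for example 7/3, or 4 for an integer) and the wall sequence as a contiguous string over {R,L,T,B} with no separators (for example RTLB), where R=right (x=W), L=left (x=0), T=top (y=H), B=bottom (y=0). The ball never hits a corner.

Final position: (0,9)
Wall sequence: LRBLRL

1. t=1 → L at (0,7); v=(1,-1)
2. t=4 → R at (4,3); v=(-1,-1)
3. t=3 → B at (1,0); v=(-1,1)
4. t=1 → L at (0,1); v=(1,1)
5. t=4 → R at (4,5); v=(-1,1)
6. t=4 → L at (0,9); v=(1,1)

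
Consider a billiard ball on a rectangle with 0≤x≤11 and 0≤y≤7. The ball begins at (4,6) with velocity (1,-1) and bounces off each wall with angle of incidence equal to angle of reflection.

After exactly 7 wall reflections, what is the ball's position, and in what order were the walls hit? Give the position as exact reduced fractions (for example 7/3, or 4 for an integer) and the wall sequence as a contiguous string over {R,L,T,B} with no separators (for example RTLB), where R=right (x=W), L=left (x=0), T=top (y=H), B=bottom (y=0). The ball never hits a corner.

1. t=6 → B at (10,0); v=(1,1)
2. t=1 → R at (11,1); v=(-1,1)
3. t=6 → T at (5,7); v=(-1,-1)
4. t=5 → L at (0,2); v=(1,-1)
5. t=2 → B at (2,0); v=(1,1)
6. t=7 → T at (9,7); v=(1,-1)
7. t=2 → R at (11,5); v=(-1,-1)

Final position: (11,5)
Wall sequence: BRTLBTR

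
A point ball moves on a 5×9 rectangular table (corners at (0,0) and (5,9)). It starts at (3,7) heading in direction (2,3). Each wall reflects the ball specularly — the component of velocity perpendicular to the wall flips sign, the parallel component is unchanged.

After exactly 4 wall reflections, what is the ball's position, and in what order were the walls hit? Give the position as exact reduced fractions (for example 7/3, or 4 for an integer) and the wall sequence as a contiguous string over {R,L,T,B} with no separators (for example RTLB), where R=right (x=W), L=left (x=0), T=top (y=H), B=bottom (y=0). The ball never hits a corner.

1. t=2/3 → T at (13/3,9); v=(2,-3)
2. t=1/3 → R at (5,8); v=(-2,-3)
3. t=5/2 → L at (0,1/2); v=(2,-3)
4. t=1/6 → B at (1/3,0); v=(2,3)

Final position: (1/3,0)
Wall sequence: TRLB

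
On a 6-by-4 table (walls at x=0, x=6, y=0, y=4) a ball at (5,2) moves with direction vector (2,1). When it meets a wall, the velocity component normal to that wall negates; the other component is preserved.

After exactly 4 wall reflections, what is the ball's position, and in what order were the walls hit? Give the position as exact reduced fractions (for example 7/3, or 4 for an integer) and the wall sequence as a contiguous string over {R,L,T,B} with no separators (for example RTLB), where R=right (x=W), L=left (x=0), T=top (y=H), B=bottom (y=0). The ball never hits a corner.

Final position: (5,0)
Wall sequence: RTLB

1. t=1/2 → R at (6,5/2); v=(-2,1)
2. t=3/2 → T at (3,4); v=(-2,-1)
3. t=3/2 → L at (0,5/2); v=(2,-1)
4. t=5/2 → B at (5,0); v=(2,1)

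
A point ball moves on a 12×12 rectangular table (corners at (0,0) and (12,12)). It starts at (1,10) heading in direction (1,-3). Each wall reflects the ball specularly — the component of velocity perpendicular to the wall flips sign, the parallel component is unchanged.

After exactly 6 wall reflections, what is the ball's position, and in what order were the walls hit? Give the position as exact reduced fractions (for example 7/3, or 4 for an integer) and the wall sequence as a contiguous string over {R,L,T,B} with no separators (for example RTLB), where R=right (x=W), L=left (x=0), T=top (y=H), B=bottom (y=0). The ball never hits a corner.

Final position: (11/3,0)
Wall sequence: BTRBTB

1. t=10/3 → B at (13/3,0); v=(1,3)
2. t=4 → T at (25/3,12); v=(1,-3)
3. t=11/3 → R at (12,1); v=(-1,-3)
4. t=1/3 → B at (35/3,0); v=(-1,3)
5. t=4 → T at (23/3,12); v=(-1,-3)
6. t=4 → B at (11/3,0); v=(-1,3)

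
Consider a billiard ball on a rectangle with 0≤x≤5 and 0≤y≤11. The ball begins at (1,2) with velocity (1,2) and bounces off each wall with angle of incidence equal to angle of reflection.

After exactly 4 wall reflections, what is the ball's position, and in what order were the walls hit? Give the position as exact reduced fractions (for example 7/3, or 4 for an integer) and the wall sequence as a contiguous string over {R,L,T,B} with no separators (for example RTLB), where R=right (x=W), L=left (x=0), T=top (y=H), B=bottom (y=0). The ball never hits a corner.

1. t=4 → R at (5,10); v=(-1,2)
2. t=1/2 → T at (9/2,11); v=(-1,-2)
3. t=9/2 → L at (0,2); v=(1,-2)
4. t=1 → B at (1,0); v=(1,2)

Final position: (1,0)
Wall sequence: RTLB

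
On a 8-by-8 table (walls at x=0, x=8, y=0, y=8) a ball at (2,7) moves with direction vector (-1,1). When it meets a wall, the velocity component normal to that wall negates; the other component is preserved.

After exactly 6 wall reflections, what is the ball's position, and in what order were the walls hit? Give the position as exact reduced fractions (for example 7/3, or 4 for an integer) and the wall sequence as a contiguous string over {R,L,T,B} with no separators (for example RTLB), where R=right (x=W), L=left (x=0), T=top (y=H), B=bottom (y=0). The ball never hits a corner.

Final position: (0,7)
Wall sequence: TLBRTL

1. t=1 → T at (1,8); v=(-1,-1)
2. t=1 → L at (0,7); v=(1,-1)
3. t=7 → B at (7,0); v=(1,1)
4. t=1 → R at (8,1); v=(-1,1)
5. t=7 → T at (1,8); v=(-1,-1)
6. t=1 → L at (0,7); v=(1,-1)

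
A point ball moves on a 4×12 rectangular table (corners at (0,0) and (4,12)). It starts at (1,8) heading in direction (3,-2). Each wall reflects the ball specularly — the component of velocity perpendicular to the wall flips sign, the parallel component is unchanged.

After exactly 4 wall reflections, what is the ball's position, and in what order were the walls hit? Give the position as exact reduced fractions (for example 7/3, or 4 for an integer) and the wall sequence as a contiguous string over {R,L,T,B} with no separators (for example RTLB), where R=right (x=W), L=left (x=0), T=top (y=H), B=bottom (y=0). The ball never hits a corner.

1. t=1 → R at (4,6); v=(-3,-2)
2. t=4/3 → L at (0,10/3); v=(3,-2)
3. t=4/3 → R at (4,2/3); v=(-3,-2)
4. t=1/3 → B at (3,0); v=(-3,2)

Final position: (3,0)
Wall sequence: RLRB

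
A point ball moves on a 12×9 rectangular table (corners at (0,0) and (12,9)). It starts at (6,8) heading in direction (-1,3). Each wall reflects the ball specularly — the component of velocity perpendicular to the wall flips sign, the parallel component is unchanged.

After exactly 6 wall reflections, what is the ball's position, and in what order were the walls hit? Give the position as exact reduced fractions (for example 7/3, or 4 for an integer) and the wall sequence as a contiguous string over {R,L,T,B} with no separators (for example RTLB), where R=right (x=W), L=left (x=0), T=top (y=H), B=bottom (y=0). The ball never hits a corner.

1. t=1/3 → T at (17/3,9); v=(-1,-3)
2. t=3 → B at (8/3,0); v=(-1,3)
3. t=8/3 → L at (0,8); v=(1,3)
4. t=1/3 → T at (1/3,9); v=(1,-3)
5. t=3 → B at (10/3,0); v=(1,3)
6. t=3 → T at (19/3,9); v=(1,-3)

Final position: (19/3,9)
Wall sequence: TBLTBT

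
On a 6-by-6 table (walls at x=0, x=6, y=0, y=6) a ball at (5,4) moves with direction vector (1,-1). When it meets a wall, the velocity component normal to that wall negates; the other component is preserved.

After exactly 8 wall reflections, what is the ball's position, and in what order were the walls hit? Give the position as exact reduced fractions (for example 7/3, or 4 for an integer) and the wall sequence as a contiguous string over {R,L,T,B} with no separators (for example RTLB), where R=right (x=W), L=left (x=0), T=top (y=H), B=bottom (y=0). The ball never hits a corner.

Final position: (3,6)
Wall sequence: RBLTRBLT

1. t=1 → R at (6,3); v=(-1,-1)
2. t=3 → B at (3,0); v=(-1,1)
3. t=3 → L at (0,3); v=(1,1)
4. t=3 → T at (3,6); v=(1,-1)
5. t=3 → R at (6,3); v=(-1,-1)
6. t=3 → B at (3,0); v=(-1,1)
7. t=3 → L at (0,3); v=(1,1)
8. t=3 → T at (3,6); v=(1,-1)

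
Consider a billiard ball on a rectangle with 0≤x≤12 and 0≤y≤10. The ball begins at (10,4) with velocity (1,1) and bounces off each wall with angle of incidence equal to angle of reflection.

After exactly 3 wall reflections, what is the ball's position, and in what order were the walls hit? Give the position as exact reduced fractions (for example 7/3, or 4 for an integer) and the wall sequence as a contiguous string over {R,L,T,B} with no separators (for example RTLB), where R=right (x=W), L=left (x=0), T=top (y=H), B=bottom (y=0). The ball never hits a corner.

1. t=2 → R at (12,6); v=(-1,1)
2. t=4 → T at (8,10); v=(-1,-1)
3. t=8 → L at (0,2); v=(1,-1)

Final position: (0,2)
Wall sequence: RTL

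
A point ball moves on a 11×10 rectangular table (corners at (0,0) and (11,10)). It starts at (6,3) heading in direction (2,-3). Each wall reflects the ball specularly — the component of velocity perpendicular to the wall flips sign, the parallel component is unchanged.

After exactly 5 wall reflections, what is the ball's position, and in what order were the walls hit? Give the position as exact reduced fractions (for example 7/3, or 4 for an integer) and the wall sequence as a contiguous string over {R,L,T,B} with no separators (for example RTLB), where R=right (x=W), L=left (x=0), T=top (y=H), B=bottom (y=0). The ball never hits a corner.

Final position: (0,1)
Wall sequence: BRTBL

1. t=1 → B at (8,0); v=(2,3)
2. t=3/2 → R at (11,9/2); v=(-2,3)
3. t=11/6 → T at (22/3,10); v=(-2,-3)
4. t=10/3 → B at (2/3,0); v=(-2,3)
5. t=1/3 → L at (0,1); v=(2,3)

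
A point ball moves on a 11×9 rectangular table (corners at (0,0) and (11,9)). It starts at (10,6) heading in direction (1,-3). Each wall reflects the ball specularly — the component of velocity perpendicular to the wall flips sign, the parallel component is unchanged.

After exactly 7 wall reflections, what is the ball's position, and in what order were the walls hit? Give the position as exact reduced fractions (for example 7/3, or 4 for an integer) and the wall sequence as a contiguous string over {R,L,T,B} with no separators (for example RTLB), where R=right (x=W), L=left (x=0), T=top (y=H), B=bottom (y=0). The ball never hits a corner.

Final position: (2,0)
Wall sequence: RBTBTLB

1. t=1 → R at (11,3); v=(-1,-3)
2. t=1 → B at (10,0); v=(-1,3)
3. t=3 → T at (7,9); v=(-1,-3)
4. t=3 → B at (4,0); v=(-1,3)
5. t=3 → T at (1,9); v=(-1,-3)
6. t=1 → L at (0,6); v=(1,-3)
7. t=2 → B at (2,0); v=(1,3)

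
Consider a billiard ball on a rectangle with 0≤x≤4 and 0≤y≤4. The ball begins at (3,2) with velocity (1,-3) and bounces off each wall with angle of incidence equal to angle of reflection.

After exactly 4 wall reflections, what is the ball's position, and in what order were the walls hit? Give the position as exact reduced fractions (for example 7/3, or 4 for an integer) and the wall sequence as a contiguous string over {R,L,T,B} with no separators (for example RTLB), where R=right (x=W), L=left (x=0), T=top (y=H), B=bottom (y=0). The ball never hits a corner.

1. t=2/3 → B at (11/3,0); v=(1,3)
2. t=1/3 → R at (4,1); v=(-1,3)
3. t=1 → T at (3,4); v=(-1,-3)
4. t=4/3 → B at (5/3,0); v=(-1,3)

Final position: (5/3,0)
Wall sequence: BRTB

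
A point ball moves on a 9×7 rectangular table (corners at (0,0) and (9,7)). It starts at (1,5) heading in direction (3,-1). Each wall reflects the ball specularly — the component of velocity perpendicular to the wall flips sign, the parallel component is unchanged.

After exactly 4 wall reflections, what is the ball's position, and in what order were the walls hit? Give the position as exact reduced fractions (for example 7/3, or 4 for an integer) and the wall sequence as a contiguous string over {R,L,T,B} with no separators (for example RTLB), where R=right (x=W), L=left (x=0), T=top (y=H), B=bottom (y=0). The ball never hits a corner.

Final position: (9,11/3)
Wall sequence: RBLR

1. t=8/3 → R at (9,7/3); v=(-3,-1)
2. t=7/3 → B at (2,0); v=(-3,1)
3. t=2/3 → L at (0,2/3); v=(3,1)
4. t=3 → R at (9,11/3); v=(-3,1)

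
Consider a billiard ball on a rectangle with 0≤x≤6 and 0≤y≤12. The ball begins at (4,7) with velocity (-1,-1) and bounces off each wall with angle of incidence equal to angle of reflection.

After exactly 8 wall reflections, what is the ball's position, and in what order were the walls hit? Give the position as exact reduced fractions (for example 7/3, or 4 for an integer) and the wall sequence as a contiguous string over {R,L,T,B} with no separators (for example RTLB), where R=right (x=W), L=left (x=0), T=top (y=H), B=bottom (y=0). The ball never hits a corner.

1. t=4 → L at (0,3); v=(1,-1)
2. t=3 → B at (3,0); v=(1,1)
3. t=3 → R at (6,3); v=(-1,1)
4. t=6 → L at (0,9); v=(1,1)
5. t=3 → T at (3,12); v=(1,-1)
6. t=3 → R at (6,9); v=(-1,-1)
7. t=6 → L at (0,3); v=(1,-1)
8. t=3 → B at (3,0); v=(1,1)

Final position: (3,0)
Wall sequence: LBRLTRLB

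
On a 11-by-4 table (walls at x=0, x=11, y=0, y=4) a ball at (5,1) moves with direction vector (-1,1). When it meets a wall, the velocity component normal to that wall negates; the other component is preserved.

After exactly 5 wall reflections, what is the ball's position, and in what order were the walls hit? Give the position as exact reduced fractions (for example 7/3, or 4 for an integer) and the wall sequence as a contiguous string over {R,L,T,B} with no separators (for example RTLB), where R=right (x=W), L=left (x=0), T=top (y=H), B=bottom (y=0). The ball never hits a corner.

1. t=3 → T at (2,4); v=(-1,-1)
2. t=2 → L at (0,2); v=(1,-1)
3. t=2 → B at (2,0); v=(1,1)
4. t=4 → T at (6,4); v=(1,-1)
5. t=4 → B at (10,0); v=(1,1)

Final position: (10,0)
Wall sequence: TLBTB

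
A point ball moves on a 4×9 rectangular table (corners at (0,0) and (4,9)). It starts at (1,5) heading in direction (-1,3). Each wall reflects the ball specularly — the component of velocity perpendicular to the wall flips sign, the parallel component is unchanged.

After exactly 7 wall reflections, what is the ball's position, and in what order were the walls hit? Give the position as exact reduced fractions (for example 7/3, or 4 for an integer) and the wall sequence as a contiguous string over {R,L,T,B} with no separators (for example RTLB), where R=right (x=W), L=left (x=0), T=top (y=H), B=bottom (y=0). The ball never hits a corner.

1. t=1 → L at (0,8); v=(1,3)
2. t=1/3 → T at (1/3,9); v=(1,-3)
3. t=3 → B at (10/3,0); v=(1,3)
4. t=2/3 → R at (4,2); v=(-1,3)
5. t=7/3 → T at (5/3,9); v=(-1,-3)
6. t=5/3 → L at (0,4); v=(1,-3)
7. t=4/3 → B at (4/3,0); v=(1,3)

Final position: (4/3,0)
Wall sequence: LTBRTLB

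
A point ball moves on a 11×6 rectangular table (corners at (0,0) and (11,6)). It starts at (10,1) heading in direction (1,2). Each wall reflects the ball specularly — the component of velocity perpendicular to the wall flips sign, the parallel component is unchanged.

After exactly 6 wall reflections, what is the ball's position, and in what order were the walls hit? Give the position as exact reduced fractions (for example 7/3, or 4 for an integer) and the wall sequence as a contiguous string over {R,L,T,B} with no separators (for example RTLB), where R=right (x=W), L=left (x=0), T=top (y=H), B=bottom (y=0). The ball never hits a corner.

1. t=1 → R at (11,3); v=(-1,2)
2. t=3/2 → T at (19/2,6); v=(-1,-2)
3. t=3 → B at (13/2,0); v=(-1,2)
4. t=3 → T at (7/2,6); v=(-1,-2)
5. t=3 → B at (1/2,0); v=(-1,2)
6. t=1/2 → L at (0,1); v=(1,2)

Final position: (0,1)
Wall sequence: RTBTBL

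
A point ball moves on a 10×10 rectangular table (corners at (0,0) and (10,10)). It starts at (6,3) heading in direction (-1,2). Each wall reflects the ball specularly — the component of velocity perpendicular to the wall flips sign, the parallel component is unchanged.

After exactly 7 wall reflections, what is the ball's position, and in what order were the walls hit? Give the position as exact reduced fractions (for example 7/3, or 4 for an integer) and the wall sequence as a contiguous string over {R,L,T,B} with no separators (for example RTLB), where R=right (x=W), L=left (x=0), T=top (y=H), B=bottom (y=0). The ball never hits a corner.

Final position: (5/2,10)
Wall sequence: TLBTRBT

1. t=7/2 → T at (5/2,10); v=(-1,-2)
2. t=5/2 → L at (0,5); v=(1,-2)
3. t=5/2 → B at (5/2,0); v=(1,2)
4. t=5 → T at (15/2,10); v=(1,-2)
5. t=5/2 → R at (10,5); v=(-1,-2)
6. t=5/2 → B at (15/2,0); v=(-1,2)
7. t=5 → T at (5/2,10); v=(-1,-2)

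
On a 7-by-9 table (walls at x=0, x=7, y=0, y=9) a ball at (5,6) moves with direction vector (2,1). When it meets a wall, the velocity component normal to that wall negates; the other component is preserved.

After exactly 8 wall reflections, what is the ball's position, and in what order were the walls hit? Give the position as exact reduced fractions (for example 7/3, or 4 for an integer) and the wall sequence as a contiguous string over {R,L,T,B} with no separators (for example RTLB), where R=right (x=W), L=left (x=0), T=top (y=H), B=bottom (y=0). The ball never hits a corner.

Final position: (0,13/2)
Wall sequence: RTLRLBRL

1. t=1 → R at (7,7); v=(-2,1)
2. t=2 → T at (3,9); v=(-2,-1)
3. t=3/2 → L at (0,15/2); v=(2,-1)
4. t=7/2 → R at (7,4); v=(-2,-1)
5. t=7/2 → L at (0,1/2); v=(2,-1)
6. t=1/2 → B at (1,0); v=(2,1)
7. t=3 → R at (7,3); v=(-2,1)
8. t=7/2 → L at (0,13/2); v=(2,1)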